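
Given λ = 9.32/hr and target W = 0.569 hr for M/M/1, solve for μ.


W = 1/(μ−λ) ⇒ μ − λ = 1/W = 1/0.569 = 1.7575
μ = λ + 1/W = 9.32 + 1.7575 = 11.0775 per hr

Final: 11.0775 /hr


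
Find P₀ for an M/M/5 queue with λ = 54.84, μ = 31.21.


a = λ/μ = 54.84/31.21 = 1.7571; ρ = a/c = 0.3514
Σ_{k=0}^{4} a^k/k! (terms k=0..4) = 1.00000 + 1.75713 + 1.54375 + 0.90419 + 0.39719 = 5.60227
Tail: a^5/(5!(1−ρ)) = 16.75014/(120·0.6486) = 0.21522
P₀ = 1/(5.60227 + 0.21522) = 1/5.81748 = 0.171896

Final: 0.171896


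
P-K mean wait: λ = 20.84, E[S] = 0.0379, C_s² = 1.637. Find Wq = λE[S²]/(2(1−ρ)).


ρ = λ·E[S] = 20.84·0.0379 = 0.7898
E[S²] = E[S]²(1+C_s²) = 0.0379²·(1+1.637) = 0.003788
Wq = λ·E[S²]/(2(1−ρ)) = 20.84·0.003788/(2·0.2102) = 0.18780 hr

Final: 0.18780 hr


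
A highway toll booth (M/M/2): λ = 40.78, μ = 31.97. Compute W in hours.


a = 1.2756; ρ = 0.6378; P₀ = 0.221161
Lq = P₀·a^c·ρ/(c!(1−ρ)²) = 0.87464
Wq = Lq/λ = 0.87464/40.78 = 0.02145 hr
W = Wq + 1/μ = 0.02145 + 0.03128 = 0.05273 hr

Final: 0.05273 hr


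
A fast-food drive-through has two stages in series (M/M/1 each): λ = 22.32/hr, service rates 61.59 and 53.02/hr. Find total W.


Each node sees arrival rate λ = 22.32/hr (tandem ⇒ throughput preserved).
W₁ = 1/(μ₁−λ) = 1/(61.59−22.32) = 0.02546 hr
W₂ = 1/(μ₂−λ) = 1/(53.02−22.32) = 0.03257 hr
W_total = W₁ + W₂ = 0.02546 + 0.03257 = 0.05804 hr

Final: 0.05804 hr


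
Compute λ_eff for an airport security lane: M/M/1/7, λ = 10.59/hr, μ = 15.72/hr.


ρ = 0.6737; P_K = (1−ρ)ρ^7/(1−ρ^8) = 0.021458
λ_eff = λ(1 − P_K) = 10.59·(1 − 0.021458) = 10.59·0.978542 = 10.3628 /hr

Final: 10.3628 /hr


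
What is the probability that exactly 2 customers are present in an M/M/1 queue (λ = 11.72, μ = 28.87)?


ρ = 11.72/28.87 = 0.4060
P_n = (1−ρ)·ρ^n = (1 − 0.4060)·0.4060^2 = 0.5940·0.164802 = 0.097899

Final: 0.097899


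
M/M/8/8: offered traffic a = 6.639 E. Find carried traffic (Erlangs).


B(8,6.639) = 0.158063 (Erlang-B)
Carried load = a(1 − B) = 6.639·(1 − 0.158063) = 6.639·0.841937 = 5.5896 E

Final: 5.5896 Erlangs


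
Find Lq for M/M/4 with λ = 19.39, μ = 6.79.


a = λ/μ = 2.8557; ρ = a/4 = 0.7139
P₀ = 0.046512
Lq = P₀·a^c·ρ / (c!·(1−ρ)²) = 0.046512·66.50161·0.7139/(24·0.08184)
= 1.12421

Final: 1.12421


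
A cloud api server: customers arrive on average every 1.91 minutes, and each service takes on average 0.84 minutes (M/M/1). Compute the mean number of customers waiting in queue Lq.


λ = 60/1.91 = 31.4136 /hr
μ = 60/0.84 = 71.4286 /hr
ρ = λ/μ = 31.4136/71.4286 = 0.4398
Lq = ρ²/(1−ρ) = 0.1934/0.5602 = 0.3453

Final: 0.3453


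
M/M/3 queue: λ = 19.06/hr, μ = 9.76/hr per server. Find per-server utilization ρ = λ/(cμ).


ρ = λ/(cμ) = 19.06/(3·9.76) = 19.06/29.28 = 0.6510

Final: 0.6510


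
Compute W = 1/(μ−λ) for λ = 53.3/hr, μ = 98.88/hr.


W = 1/(μ−λ) = 1/(98.88 − 53.3) = 1/45.58 = 0.02194 hr

Final: 0.02194 hr


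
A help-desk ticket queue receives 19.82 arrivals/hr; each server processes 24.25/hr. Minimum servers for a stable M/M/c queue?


Stability requires cμ > λ ⇔ c > λ/μ.
λ/μ = 19.82/24.25 = 0.8173
Minimum integer c = ⌊0.8173⌋ + 1 = 1
Check: 1·24.25 = 24.25 > 19.82, while 0·24.25 = 0.00 ≤ 19.82

Final: 1 servers


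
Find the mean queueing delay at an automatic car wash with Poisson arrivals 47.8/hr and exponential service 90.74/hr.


ρ = 47.8/90.74 = 0.5268
Wq = ρ/(μ−λ) = 0.5268/(90.74 − 47.8) = 0.5268/42.94 = 0.01227 hr

Final: 0.01227 hr


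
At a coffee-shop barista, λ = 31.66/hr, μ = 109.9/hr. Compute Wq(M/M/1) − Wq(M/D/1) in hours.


ρ = 31.66/109.9 = 0.2881
Wq(M/M/1) = ρ/(μ−λ) = 0.2881/78.24 = 0.003682 hr
Wq(M/D/1) = ρ/(2(μ−λ)) = 0.001841 hr
Savings = 0.003682 − 0.001841 = 0.001841 hr

Final: 0.001841 hr


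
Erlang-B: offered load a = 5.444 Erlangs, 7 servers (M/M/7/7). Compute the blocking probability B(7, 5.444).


B(c,a) = (a^c/c!) / Σ_{k=0}^{c} a^k/k!
a^7/7! = 28.118767
Σ terms (k=0..7): 1.00000 + 5.44400 + 14.81857 + 26.89076 + 36.59833 + 39.84826 + 36.15565 + 28.11877 = 188.874333
B = 28.118767/188.874333 = 0.148876

Final: 0.148876


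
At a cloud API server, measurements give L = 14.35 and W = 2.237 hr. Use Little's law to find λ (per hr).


λ = L/W = 14.35/2.237 = 6.4148 /hr

Final: 6.4148 /hr


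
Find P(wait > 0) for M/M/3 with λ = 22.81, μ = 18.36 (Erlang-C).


a = λ/μ = 1.2424; ρ = a/3 = 0.4141
P₀ = 0.280928 (from M/M/c formula)
C(c,a) = [a^c/(c!(1−ρ))]·P₀ = [1.91760/(6·0.5859)]·0.280928
= 0.54551·0.280928 = 0.153249

Final: 0.153249


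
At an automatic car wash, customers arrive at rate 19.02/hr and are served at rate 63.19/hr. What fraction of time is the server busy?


ρ = λ/μ = 19.02/63.19 = 0.3010

Final: 0.3010


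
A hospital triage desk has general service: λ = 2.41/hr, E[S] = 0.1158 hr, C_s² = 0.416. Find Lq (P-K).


ρ = λ·E[S] = 2.41·0.1158 = 0.2791
Lq = ρ²(1+C_s²)/(2(1−ρ)) = 0.07788·(1+0.416)/(2·0.7209)
= 0.07788·1.4160/1.4418 = 0.07649

Final: 0.07649


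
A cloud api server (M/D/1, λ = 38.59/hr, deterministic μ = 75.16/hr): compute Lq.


ρ = 38.59/75.16 = 0.5134
M/D/1: Lq = ρ²/(2(1−ρ)) = 0.2636/(2·0.4866) = 0.27090

Final: 0.27090


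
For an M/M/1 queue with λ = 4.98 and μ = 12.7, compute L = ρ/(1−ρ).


ρ = λ/μ = 4.98/12.7 = 0.3921
L = ρ/(1−ρ) = 0.3921/(1 − 0.3921) = 0.3921/0.6079 = 0.6451

Final: 0.6451


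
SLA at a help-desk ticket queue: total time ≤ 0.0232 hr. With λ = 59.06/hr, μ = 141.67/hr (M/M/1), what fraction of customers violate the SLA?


W ~ Exponential(μ−λ) for M/M/1.
μ − λ = 141.67 − 59.06 = 82.6100
P(W > t) = e^{−(μ−λ)t} = e^{−1.9166} = 0.147113

Final: 0.147113


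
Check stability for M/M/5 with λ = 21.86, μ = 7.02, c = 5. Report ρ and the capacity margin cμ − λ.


Total capacity cμ = 5·7.02 = 35.10/hr
ρ = λ/(cμ) = 21.86/35.10 = 0.6228
Stable ⇔ ρ < 1: YES
Spare capacity = cμ − λ = 35.10 − 21.86 = 13.24/hr

Final: ρ = 0.6228; stable; margin = 13.24/hr


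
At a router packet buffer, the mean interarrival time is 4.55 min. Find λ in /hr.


λ = 1/(interarrival time) in consistent units.
1 hour = 60 min, so λ = 60/4.55 = 13.1868 per hour

Final: 13.1868 /hr


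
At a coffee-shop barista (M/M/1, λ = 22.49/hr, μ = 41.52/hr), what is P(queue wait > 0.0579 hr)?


ρ = 22.49/41.52 = 0.5417
P(Wq > t) = ρ·e^{−(μ−λ)t} = 0.5417·e^{−1.1018}
= 0.5417·0.332260 = 0.179974

Final: 0.179974


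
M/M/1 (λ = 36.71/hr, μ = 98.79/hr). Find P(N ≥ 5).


ρ = 36.71/98.79 = 0.3716
P(N ≥ n) = ρ^n = 0.3716^5 = 0.007085

Final: 0.007085


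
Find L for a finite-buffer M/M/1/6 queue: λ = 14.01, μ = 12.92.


ρ = 14.01/12.92 = 1.0844
L = ρ[1 − (K+1)ρ^K + Kρ^(K+1)] / [(1−ρ)(1−ρ^(K+1))]
Numerator: 1.0844·(1 − 7·1.625750 + 6·1.762907) = 0.213828
Denominator: (-0.08437)·(-0.762907) = 0.064363
L = 0.213828/0.064363 = 3.3222

Final: 3.3222


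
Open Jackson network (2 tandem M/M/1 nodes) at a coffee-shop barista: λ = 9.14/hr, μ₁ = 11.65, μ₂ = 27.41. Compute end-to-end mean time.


Each node sees arrival rate λ = 9.14/hr (tandem ⇒ throughput preserved).
W₁ = 1/(μ₁−λ) = 1/(11.65−9.14) = 0.39841 hr
W₂ = 1/(μ₂−λ) = 1/(27.41−9.14) = 0.05473 hr
W_total = W₁ + W₂ = 0.39841 + 0.05473 = 0.45314 hr

Final: 0.45314 hr


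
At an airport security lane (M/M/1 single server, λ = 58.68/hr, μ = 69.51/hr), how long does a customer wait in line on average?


ρ = 58.68/69.51 = 0.8442
Wq = ρ/(μ−λ) = 0.8442/(69.51 − 58.68) = 0.8442/10.83 = 0.07795 hr

Final: 0.07795 hr


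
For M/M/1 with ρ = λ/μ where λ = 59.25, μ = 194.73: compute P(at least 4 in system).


ρ = 59.25/194.73 = 0.3043
P(N ≥ n) = ρ^n = 0.3043^4 = 0.008571

Final: 0.008571


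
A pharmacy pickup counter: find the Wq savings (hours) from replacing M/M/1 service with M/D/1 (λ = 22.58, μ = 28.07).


ρ = 22.58/28.07 = 0.8044
Wq(M/M/1) = ρ/(μ−λ) = 0.8044/5.49 = 0.14652 hr
Wq(M/D/1) = ρ/(2(μ−λ)) = 0.07326 hr
Savings = 0.14652 − 0.07326 = 0.07326 hr

Final: 0.07326 hr


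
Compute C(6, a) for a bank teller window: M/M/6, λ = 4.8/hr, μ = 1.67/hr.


a = λ/μ = 2.8743; ρ = a/6 = 0.4790
P₀ = 0.055729 (from M/M/c formula)
C(c,a) = [a^c/(c!(1−ρ))]·P₀ = [563.83054/(720·0.5210)]·0.055729
= 1.50319·0.055729 = 0.083771

Final: 0.083771


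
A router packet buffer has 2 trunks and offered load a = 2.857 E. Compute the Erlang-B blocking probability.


B(c,a) = (a^c/c!) / Σ_{k=0}^{c} a^k/k!
a^2/2! = 4.081225
Σ terms (k=0..2): 1.00000 + 2.85700 + 4.08122 = 7.938225
B = 4.081225/7.938225 = 0.514123

Final: 0.514123


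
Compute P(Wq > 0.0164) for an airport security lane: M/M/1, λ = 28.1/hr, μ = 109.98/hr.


ρ = 28.1/109.98 = 0.2555
P(Wq > t) = ρ·e^{−(μ−λ)t} = 0.2555·e^{−1.3428}
= 0.2555·0.261105 = 0.066713

Final: 0.066713


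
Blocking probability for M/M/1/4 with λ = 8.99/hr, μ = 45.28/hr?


ρ = λ/μ = 8.99/45.28 = 0.1985
P_K = (1−ρ)ρ^K/(1−ρ^(K+1)) = (0.8015·0.001554)/(1 − 0.0003085)
= 0.001245/0.999691 = 0.001246

Final: 0.001246


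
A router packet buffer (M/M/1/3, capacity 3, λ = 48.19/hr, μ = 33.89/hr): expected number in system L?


ρ = 48.19/33.89 = 1.4220
L = ρ[1 − (K+1)ρ^K + Kρ^(K+1)] / [(1−ρ)(1−ρ^(K+1))]
Numerator: 1.4220·(1 − 4·2.875121 + 3·4.088288) = 2.508866
Denominator: (-0.4220)·(-3.088288) = 1.303113
L = 2.508866/1.303113 = 1.9253

Final: 1.9253


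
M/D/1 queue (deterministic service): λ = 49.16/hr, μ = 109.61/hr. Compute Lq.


ρ = 49.16/109.61 = 0.4485
M/D/1: Lq = ρ²/(2(1−ρ)) = 0.2012/(2·0.5515) = 0.18237

Final: 0.18237


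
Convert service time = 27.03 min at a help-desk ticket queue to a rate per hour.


μ = 1/(service time) in consistent units.
1 hour = 60 min, so μ = 60/27.03 = 2.2198 per hour

Final: 2.2198 /hr


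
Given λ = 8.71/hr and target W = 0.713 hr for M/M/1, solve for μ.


W = 1/(μ−λ) ⇒ μ − λ = 1/W = 1/0.713 = 1.4025
μ = λ + 1/W = 8.71 + 1.4025 = 10.1125 per hr

Final: 10.1125 /hr


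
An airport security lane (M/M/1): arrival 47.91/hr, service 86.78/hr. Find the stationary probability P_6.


ρ = 47.91/86.78 = 0.5521
P_n = (1−ρ)·ρ^n = (1 − 0.5521)·0.5521^6 = 0.4479·0.028316 = 0.012683

Final: 0.012683


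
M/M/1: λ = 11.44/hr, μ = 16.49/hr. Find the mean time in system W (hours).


W = 1/(μ−λ) = 1/(16.49 − 11.44) = 1/5.05 = 0.1980 hr

Final: 0.1980 hr


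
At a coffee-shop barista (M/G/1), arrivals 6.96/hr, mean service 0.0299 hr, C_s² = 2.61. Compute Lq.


ρ = λ·E[S] = 6.96·0.0299 = 0.2081
Lq = ρ²(1+C_s²)/(2(1−ρ)) = 0.04331·(1+2.61)/(2·0.7919)
= 0.04331·3.6100/1.5838 = 0.09871

Final: 0.09871


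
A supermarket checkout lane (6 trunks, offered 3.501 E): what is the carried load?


B(6,3.501) = 0.082549 (Erlang-B)
Carried load = a(1 − B) = 3.501·(1 − 0.082549) = 3.501·0.917451 = 3.2120 E

Final: 3.2120 Erlangs


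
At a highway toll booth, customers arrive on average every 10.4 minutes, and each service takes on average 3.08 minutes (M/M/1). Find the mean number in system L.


λ = 60/10.4 = 5.7692 /hr
μ = 60/3.08 = 19.4805 /hr
ρ = λ/μ = 5.7692/19.4805 = 0.2962
L = ρ/(1−ρ) = 0.2962/0.7038 = 0.4208

Final: 0.4208


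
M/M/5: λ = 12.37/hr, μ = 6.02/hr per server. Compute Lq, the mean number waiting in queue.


a = λ/μ = 2.0548; ρ = a/5 = 0.4110
P₀ = 0.127016
Lq = P₀·a^c·ρ / (c!·(1−ρ)²) = 0.127016·36.63246·0.4110/(120·0.34696)
= 0.04593

Final: 0.04593


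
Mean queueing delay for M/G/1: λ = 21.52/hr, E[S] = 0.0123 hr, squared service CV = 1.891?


ρ = λ·E[S] = 21.52·0.0123 = 0.2647
E[S²] = E[S]²(1+C_s²) = 0.0123²·(1+1.891) = 0.0004374
Wq = λ·E[S²]/(2(1−ρ)) = 21.52·0.0004374/(2·0.7353) = 0.006400 hr

Final: 0.006400 hr


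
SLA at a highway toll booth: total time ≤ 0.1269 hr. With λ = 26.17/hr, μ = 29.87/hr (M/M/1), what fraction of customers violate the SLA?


W ~ Exponential(μ−λ) for M/M/1.
μ − λ = 29.87 − 26.17 = 3.7000
P(W > t) = e^{−(μ−λ)t} = e^{−0.4695} = 0.625296

Final: 0.625296


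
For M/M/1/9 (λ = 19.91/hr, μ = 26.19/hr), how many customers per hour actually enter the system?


ρ = 0.7602; P_K = (1−ρ)ρ^9/(1−ρ^10) = 0.021736
λ_eff = λ(1 − P_K) = 19.91·(1 − 0.021736) = 19.91·0.978264 = 19.4772 /hr

Final: 19.4772 /hr


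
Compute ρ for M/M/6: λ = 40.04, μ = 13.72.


ρ = λ/(cμ) = 40.04/(6·13.72) = 40.04/82.32 = 0.4864

Final: 0.4864


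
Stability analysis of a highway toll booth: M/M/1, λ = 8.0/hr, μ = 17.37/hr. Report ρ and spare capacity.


Total capacity cμ = 1·17.37 = 17.37/hr
ρ = λ/(cμ) = 8.0/17.37 = 0.4606
Stable ⇔ ρ < 1: YES
Spare capacity = cμ − λ = 17.37 − 8.0 = 9.37/hr

Final: ρ = 0.4606; stable; margin = 9.37/hr


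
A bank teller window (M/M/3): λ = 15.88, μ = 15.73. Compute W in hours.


a = 1.0095; ρ = 0.3365; P₀ = 0.360027
Lq = P₀·a^c·ρ/(c!(1−ρ)²) = 0.04719
Wq = Lq/λ = 0.04719/15.88 = 0.002972 hr
W = Wq + 1/μ = 0.002972 + 0.06357 = 0.06654 hr

Final: 0.06654 hr


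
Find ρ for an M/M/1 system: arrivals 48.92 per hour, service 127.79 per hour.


ρ = λ/μ = 48.92/127.79 = 0.3828

Final: 0.3828


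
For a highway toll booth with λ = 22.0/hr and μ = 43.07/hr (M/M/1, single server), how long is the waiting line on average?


ρ = 22.0/43.07 = 0.5108
Lq = ρ²/(1−ρ) = 0.2609/0.4892 = 0.5333

Final: 0.5333


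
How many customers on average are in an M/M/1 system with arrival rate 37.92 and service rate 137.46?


ρ = λ/μ = 37.92/137.46 = 0.2759
L = ρ/(1−ρ) = 0.2759/(1 − 0.2759) = 0.2759/0.7241 = 0.3810

Final: 0.3810


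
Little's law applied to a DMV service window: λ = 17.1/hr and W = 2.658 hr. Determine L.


L = λW = 17.1·2.658 = 45.4518

Final: 45.4518


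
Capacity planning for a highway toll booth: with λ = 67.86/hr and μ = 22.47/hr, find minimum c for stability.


Stability requires cμ > λ ⇔ c > λ/μ.
λ/μ = 67.86/22.47 = 3.0200
Minimum integer c = ⌊3.0200⌋ + 1 = 4
Check: 4·22.47 = 89.88 > 67.86, while 3·22.47 = 67.41 ≤ 67.86

Final: 4 servers


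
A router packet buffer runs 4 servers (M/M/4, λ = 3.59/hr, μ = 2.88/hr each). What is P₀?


a = λ/μ = 3.59/2.88 = 1.2465; ρ = a/c = 0.3116
Σ_{k=0}^{3} a^k/k! (terms k=0..3) = 1.00000 + 1.24653 + 0.77692 + 0.32282 = 3.34626
Tail: a^4/(4!(1−ρ)) = 2.41439/(24·0.6884) = 0.14614
P₀ = 1/(3.34626 + 0.14614) = 1/3.49240 = 0.286336

Final: 0.286336


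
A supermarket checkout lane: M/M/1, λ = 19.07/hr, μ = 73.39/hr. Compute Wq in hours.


ρ = 19.07/73.39 = 0.2598
Wq = ρ/(μ−λ) = 0.2598/(73.39 − 19.07) = 0.2598/54.32 = 0.004784 hr

Final: 0.004784 hr


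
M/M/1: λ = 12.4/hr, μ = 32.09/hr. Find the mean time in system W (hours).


W = 1/(μ−λ) = 1/(32.09 − 12.4) = 1/19.69 = 0.05079 hr

Final: 0.05079 hr


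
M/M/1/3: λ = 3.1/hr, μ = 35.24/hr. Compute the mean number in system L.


ρ = 3.1/35.24 = 0.08797
L = ρ[1 − (K+1)ρ^K + Kρ^(K+1)] / [(1−ρ)(1−ρ^(K+1))]
Numerator: 0.08797·(1 − 4·0.0006807 + 3·0.00005988) = 0.087744
Denominator: (0.9120)·(0.999940) = 0.911977
L = 0.087744/0.911977 = 0.09621

Final: 0.09621


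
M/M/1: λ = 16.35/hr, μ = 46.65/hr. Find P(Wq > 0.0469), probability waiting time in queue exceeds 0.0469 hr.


ρ = 16.35/46.65 = 0.3505
P(Wq > t) = ρ·e^{−(μ−λ)t} = 0.3505·e^{−1.4211}
= 0.3505·0.241456 = 0.084626

Final: 0.084626


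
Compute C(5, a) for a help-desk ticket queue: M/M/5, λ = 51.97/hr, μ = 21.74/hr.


a = λ/μ = 2.3905; ρ = a/5 = 0.4781
P₀ = 0.089832 (from M/M/c formula)
C(c,a) = [a^c/(c!(1−ρ))]·P₀ = [78.06671/(120·0.5219)]·0.089832
= 1.24653·0.089832 = 0.111978

Final: 0.111978


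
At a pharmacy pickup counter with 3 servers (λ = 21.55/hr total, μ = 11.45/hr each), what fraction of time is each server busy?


ρ = λ/(cμ) = 21.55/(3·11.45) = 21.55/34.35 = 0.6274

Final: 0.6274


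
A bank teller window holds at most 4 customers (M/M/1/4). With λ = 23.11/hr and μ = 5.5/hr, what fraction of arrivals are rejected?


ρ = λ/μ = 23.11/5.5 = 4.2018
P_K = (1−ρ)ρ^K/(1−ρ^(K+1)) = (-3.2018·311.708772)/(1 − 1309.743585)
= -998.034813/-1308.743585 = 0.762590

Final: 0.762590


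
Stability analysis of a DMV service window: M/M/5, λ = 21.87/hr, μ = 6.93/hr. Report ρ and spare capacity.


Total capacity cμ = 5·6.93 = 34.65/hr
ρ = λ/(cμ) = 21.87/34.65 = 0.6312
Stable ⇔ ρ < 1: YES
Spare capacity = cμ − λ = 34.65 − 21.87 = 12.78/hr

Final: ρ = 0.6312; stable; margin = 12.78/hr


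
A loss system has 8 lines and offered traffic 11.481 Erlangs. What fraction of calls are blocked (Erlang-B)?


B(c,a) = (a^c/c!) / Σ_{k=0}^{c} a^k/k!
a^8/8! = 7487.161690
Σ terms (k=0..8): 1.00000 + 11.48100 + 65.90668 + 252.22487 + 723.94842 + 1662.33037 + 3180.86916 + 5217.07983 + 7487.16169 = 18602.002015
B = 7487.161690/18602.002015 = 0.402492

Final: 0.402492


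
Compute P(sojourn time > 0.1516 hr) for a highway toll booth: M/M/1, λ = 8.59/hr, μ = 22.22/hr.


W ~ Exponential(μ−λ) for M/M/1.
μ − λ = 22.22 − 8.59 = 13.6300
P(W > t) = e^{−(μ−λ)t} = e^{−2.0663} = 0.126653

Final: 0.126653


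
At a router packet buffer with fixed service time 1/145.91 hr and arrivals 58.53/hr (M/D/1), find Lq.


ρ = 58.53/145.91 = 0.4011
M/D/1: Lq = ρ²/(2(1−ρ)) = 0.1609/(2·0.5989) = 0.13435

Final: 0.13435


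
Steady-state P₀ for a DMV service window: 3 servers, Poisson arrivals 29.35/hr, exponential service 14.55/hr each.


a = λ/μ = 29.35/14.55 = 2.0172; ρ = a/c = 0.6724
Σ_{k=0}^{2} a^k/k! (terms k=0..2) = 1.00000 + 2.01718 + 2.03451 = 5.05169
Tail: a^3/(3!(1−ρ)) = 8.20796/(6·0.3276) = 4.17573
P₀ = 1/(5.05169 + 4.17573) = 1/9.22742 = 0.108373

Final: 0.108373


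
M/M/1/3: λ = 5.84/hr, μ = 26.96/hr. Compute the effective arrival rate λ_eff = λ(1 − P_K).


ρ = 0.2166; P_K = (1−ρ)ρ^3/(1−ρ^4) = 0.007980
λ_eff = λ(1 − P_K) = 5.84·(1 − 0.007980) = 5.84·0.992020 = 5.7934 /hr

Final: 5.7934 /hr


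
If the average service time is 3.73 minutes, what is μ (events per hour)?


μ = 1/(service time) in consistent units.
1 hour = 60 min, so μ = 60/3.73 = 16.0858 per hour

Final: 16.0858 /hr


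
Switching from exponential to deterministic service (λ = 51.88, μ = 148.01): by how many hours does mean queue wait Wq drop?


ρ = 51.88/148.01 = 0.3505
Wq(M/M/1) = ρ/(μ−λ) = 0.3505/96.13 = 0.003646 hr
Wq(M/D/1) = ρ/(2(μ−λ)) = 0.001823 hr
Savings = 0.003646 − 0.001823 = 0.001823 hr

Final: 0.001823 hr


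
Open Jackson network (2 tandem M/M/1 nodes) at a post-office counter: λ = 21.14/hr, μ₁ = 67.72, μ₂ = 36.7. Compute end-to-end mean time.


Each node sees arrival rate λ = 21.14/hr (tandem ⇒ throughput preserved).
W₁ = 1/(μ₁−λ) = 1/(67.72−21.14) = 0.02147 hr
W₂ = 1/(μ₂−λ) = 1/(36.7−21.14) = 0.06427 hr
W_total = W₁ + W₂ = 0.02147 + 0.06427 = 0.08574 hr

Final: 0.08574 hr


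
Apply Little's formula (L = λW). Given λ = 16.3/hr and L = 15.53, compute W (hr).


W = L/λ = 15.53/16.3 = 0.9528 hr

Final: 0.9528 hr


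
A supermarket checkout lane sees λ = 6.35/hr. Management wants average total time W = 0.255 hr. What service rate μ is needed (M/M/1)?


W = 1/(μ−λ) ⇒ μ − λ = 1/W = 1/0.255 = 3.9216
μ = λ + 1/W = 6.35 + 3.9216 = 10.2716 per hr

Final: 10.2716 /hr


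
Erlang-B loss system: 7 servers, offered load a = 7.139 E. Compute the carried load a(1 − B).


B(7,7.139) = 0.257434 (Erlang-B)
Carried load = a(1 − B) = 7.139·(1 − 0.257434) = 7.139·0.742566 = 5.3012 E

Final: 5.3012 Erlangs


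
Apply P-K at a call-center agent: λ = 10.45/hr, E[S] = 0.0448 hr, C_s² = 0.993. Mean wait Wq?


ρ = λ·E[S] = 10.45·0.0448 = 0.4682
E[S²] = E[S]²(1+C_s²) = 0.0448²·(1+0.993) = 0.004000
Wq = λ·E[S²]/(2(1−ρ)) = 10.45·0.004000/(2·0.5318) = 0.03930 hr

Final: 0.03930 hr


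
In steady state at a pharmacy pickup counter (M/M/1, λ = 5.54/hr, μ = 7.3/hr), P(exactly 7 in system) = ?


ρ = 5.54/7.3 = 0.7589
P_n = (1−ρ)·ρ^n = (1 − 0.7589)·0.7589^7 = 0.2411·0.144980 = 0.034954

Final: 0.034954


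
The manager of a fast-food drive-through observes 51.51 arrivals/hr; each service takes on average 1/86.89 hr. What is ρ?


ρ = λ/μ = 51.51/86.89 = 0.5928

Final: 0.5928


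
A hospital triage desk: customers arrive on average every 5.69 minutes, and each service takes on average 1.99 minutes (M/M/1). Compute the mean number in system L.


λ = 60/5.69 = 10.5448 /hr
μ = 60/1.99 = 30.1508 /hr
ρ = λ/μ = 10.5448/30.1508 = 0.3497
L = ρ/(1−ρ) = 0.3497/0.6503 = 0.5378

Final: 0.5378


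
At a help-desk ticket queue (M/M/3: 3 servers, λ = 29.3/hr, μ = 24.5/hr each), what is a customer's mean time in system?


a = 1.1959; ρ = 0.3986; P₀ = 0.295415
Lq = P₀·a^c·ρ/(c!(1−ρ)²) = 0.09283
Wq = Lq/λ = 0.09283/29.3 = 0.003168 hr
W = Wq + 1/μ = 0.003168 + 0.04082 = 0.04398 hr

Final: 0.04398 hr


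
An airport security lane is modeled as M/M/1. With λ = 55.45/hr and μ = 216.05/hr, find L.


ρ = λ/μ = 55.45/216.05 = 0.2567
L = ρ/(1−ρ) = 0.2567/(1 − 0.2567) = 0.2567/0.7433 = 0.3453

Final: 0.3453


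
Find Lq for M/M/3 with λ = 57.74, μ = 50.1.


a = λ/μ = 1.1525; ρ = a/3 = 0.3842
P₀ = 0.309511
Lq = P₀·a^c·ρ / (c!·(1−ρ)²) = 0.309511·1.53080·0.3842/(6·0.37925)
= 0.07999

Final: 0.07999


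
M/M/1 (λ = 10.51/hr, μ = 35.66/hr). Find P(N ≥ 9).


ρ = 10.51/35.66 = 0.2947
P(N ≥ n) = ρ^n = 0.2947^9 = 0.00001678

Final: 0.00001678


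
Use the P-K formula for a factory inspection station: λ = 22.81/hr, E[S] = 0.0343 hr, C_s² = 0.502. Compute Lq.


ρ = λ·E[S] = 22.81·0.0343 = 0.7824
Lq = ρ²(1+C_s²)/(2(1−ρ)) = 0.6121·(1+0.502)/(2·0.2176)
= 0.6121·1.5020/0.4352 = 2.11245

Final: 2.11245


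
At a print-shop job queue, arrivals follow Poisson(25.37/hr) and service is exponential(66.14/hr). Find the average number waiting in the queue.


ρ = 25.37/66.14 = 0.3836
Lq = ρ²/(1−ρ) = 0.1471/0.6164 = 0.2387

Final: 0.2387


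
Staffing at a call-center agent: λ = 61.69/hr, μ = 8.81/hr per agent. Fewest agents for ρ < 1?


Stability requires cμ > λ ⇔ c > λ/μ.
λ/μ = 61.69/8.81 = 7.0023
Minimum integer c = ⌊7.0023⌋ + 1 = 8
Check: 8·8.81 = 70.48 > 61.69, while 7·8.81 = 61.67 ≤ 61.69

Final: 8 servers


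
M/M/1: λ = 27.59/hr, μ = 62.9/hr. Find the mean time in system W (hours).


W = 1/(μ−λ) = 1/(62.9 − 27.59) = 1/35.31 = 0.02832 hr

Final: 0.02832 hr


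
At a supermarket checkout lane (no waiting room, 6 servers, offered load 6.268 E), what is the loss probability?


B(c,a) = (a^c/c!) / Σ_{k=0}^{c} a^k/k!
a^6/6! = 84.225080
Σ terms (k=0..6): 1.00000 + 6.26800 + 19.64391 + 41.04268 + 64.31388 + 80.62388 + 84.22508 = 297.117431
B = 84.225080/297.117431 = 0.283474

Final: 0.283474


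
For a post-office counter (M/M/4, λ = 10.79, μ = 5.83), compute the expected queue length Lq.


a = λ/μ = 1.8508; ρ = a/4 = 0.4627
P₀ = 0.153141
Lq = P₀·a^c·ρ / (c!·(1−ρ)²) = 0.153141·11.73307·0.4627/(24·0.28870)
= 0.11999

Final: 0.11999


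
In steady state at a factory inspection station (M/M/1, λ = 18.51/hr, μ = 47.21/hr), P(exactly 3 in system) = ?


ρ = 18.51/47.21 = 0.3921
P_n = (1−ρ)·ρ^n = (1 − 0.3921)·0.3921^3 = 0.6079·0.060272 = 0.036641

Final: 0.036641


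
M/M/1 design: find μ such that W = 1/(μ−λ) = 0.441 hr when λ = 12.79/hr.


W = 1/(μ−λ) ⇒ μ − λ = 1/W = 1/0.441 = 2.2676
μ = λ + 1/W = 12.79 + 2.2676 = 15.0576 per hr

Final: 15.0576 /hr


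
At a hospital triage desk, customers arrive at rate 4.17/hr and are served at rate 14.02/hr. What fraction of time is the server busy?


ρ = λ/μ = 4.17/14.02 = 0.2974

Final: 0.2974


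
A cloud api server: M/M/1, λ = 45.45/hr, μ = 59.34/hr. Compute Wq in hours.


ρ = 45.45/59.34 = 0.7659
Wq = ρ/(μ−λ) = 0.7659/(59.34 − 45.45) = 0.7659/13.89 = 0.05514 hr

Final: 0.05514 hr


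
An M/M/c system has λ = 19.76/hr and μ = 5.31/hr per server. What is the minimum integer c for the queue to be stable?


Stability requires cμ > λ ⇔ c > λ/μ.
λ/μ = 19.76/5.31 = 3.7213
Minimum integer c = ⌊3.7213⌋ + 1 = 4
Check: 4·5.31 = 21.24 > 19.76, while 3·5.31 = 15.93 ≤ 19.76

Final: 4 servers


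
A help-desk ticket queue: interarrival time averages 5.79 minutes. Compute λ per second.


λ = 1/(interarrival time) in consistent units.
1 second = 0.0166667 min, so λ = 0.0166667/5.79 = 0.002879 per second

Final: 0.002879 /sec


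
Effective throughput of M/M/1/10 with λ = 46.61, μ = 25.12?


ρ = 1.8555; P_K = (1−ρ)ρ^10/(1−ρ^11) = 0.461574
λ_eff = λ(1 − P_K) = 46.61·(1 − 0.461574) = 46.61·0.538426 = 25.0960 /hr

Final: 25.0960 /hr


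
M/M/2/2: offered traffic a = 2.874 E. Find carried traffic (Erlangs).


B(2,2.874) = 0.515988 (Erlang-B)
Carried load = a(1 − B) = 2.874·(1 − 0.515988) = 2.874·0.484012 = 1.3910 E

Final: 1.3910 Erlangs


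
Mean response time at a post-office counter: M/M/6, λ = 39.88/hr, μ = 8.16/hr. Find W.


a = 4.8873; ρ = 0.8145; P₀ = 0.005366
Lq = P₀·a^c·ρ/(c!(1−ρ)²) = 2.40532
Wq = Lq/λ = 2.40532/39.88 = 0.06031 hr
W = Wq + 1/μ = 0.06031 + 0.12255 = 0.18286 hr

Final: 0.18286 hr


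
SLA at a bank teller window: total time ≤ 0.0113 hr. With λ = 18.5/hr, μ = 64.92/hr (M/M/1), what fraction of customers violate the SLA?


W ~ Exponential(μ−λ) for M/M/1.
μ − λ = 64.92 − 18.5 = 46.4200
P(W > t) = e^{−(μ−λ)t} = e^{−0.5245} = 0.591824

Final: 0.591824


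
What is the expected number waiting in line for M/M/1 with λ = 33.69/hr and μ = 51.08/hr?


ρ = 33.69/51.08 = 0.6596
Lq = ρ²/(1−ρ) = 0.4350/0.3404 = 1.2778

Final: 1.2778


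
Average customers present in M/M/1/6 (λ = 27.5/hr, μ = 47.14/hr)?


ρ = 27.5/47.14 = 0.5834
L = ρ[1 − (K+1)ρ^K + Kρ^(K+1)] / [(1−ρ)(1−ρ^(K+1))]
Numerator: 0.5834·(1 − 7·0.039415 + 6·0.022993) = 0.502897
Denominator: (0.4166)·(0.977007) = 0.407052
L = 0.502897/0.407052 = 1.2355

Final: 1.2355


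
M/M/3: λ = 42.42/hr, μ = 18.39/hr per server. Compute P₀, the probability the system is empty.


a = λ/μ = 42.42/18.39 = 2.3067; ρ = a/c = 0.7689
Σ_{k=0}^{2} a^k/k! (terms k=0..2) = 1.00000 + 2.30669 + 2.66041 = 5.96709
Tail: a^3/(3!(1−ρ)) = 12.27345/(6·0.2311) = 8.85133
P₀ = 1/(5.96709 + 8.85133) = 1/14.81842 = 0.067484

Final: 0.067484


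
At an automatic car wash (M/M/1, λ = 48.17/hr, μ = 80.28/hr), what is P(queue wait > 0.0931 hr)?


ρ = 48.17/80.28 = 0.6000
P(Wq > t) = ρ·e^{−(μ−λ)t} = 0.6000·e^{−2.9894}
= 0.6000·0.050316 = 0.030191

Final: 0.030191


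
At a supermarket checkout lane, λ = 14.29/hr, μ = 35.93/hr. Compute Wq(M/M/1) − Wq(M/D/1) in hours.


ρ = 14.29/35.93 = 0.3977
Wq(M/M/1) = ρ/(μ−λ) = 0.3977/21.64 = 0.01838 hr
Wq(M/D/1) = ρ/(2(μ−λ)) = 0.009189 hr
Savings = 0.01838 − 0.009189 = 0.009189 hr

Final: 0.009189 hr


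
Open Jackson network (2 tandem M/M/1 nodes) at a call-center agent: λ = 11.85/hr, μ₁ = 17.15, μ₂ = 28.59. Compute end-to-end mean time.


Each node sees arrival rate λ = 11.85/hr (tandem ⇒ throughput preserved).
W₁ = 1/(μ₁−λ) = 1/(17.15−11.85) = 0.18868 hr
W₂ = 1/(μ₂−λ) = 1/(28.59−11.85) = 0.05974 hr
W_total = W₁ + W₂ = 0.18868 + 0.05974 = 0.24842 hr

Final: 0.24842 hr


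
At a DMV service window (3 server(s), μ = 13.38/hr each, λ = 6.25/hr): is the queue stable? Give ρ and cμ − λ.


Total capacity cμ = 3·13.38 = 40.14/hr
ρ = λ/(cμ) = 6.25/40.14 = 0.1557
Stable ⇔ ρ < 1: YES
Spare capacity = cμ − λ = 40.14 − 6.25 = 33.89/hr

Final: ρ = 0.1557; stable; margin = 33.89/hr


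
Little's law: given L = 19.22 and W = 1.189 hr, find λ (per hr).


λ = L/W = 19.22/1.189 = 16.1648 /hr

Final: 16.1648 /hr


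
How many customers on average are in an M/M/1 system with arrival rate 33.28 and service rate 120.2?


ρ = λ/μ = 33.28/120.2 = 0.2769
L = ρ/(1−ρ) = 0.2769/(1 − 0.2769) = 0.2769/0.7231 = 0.3829

Final: 0.3829


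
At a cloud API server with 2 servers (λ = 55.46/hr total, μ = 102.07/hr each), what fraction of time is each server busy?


ρ = λ/(cμ) = 55.46/(2·102.07) = 55.46/204.14 = 0.2717

Final: 0.2717


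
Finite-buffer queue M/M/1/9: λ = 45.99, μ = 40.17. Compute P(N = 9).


ρ = λ/μ = 45.99/40.17 = 1.1449
P_K = (1−ρ)ρ^K/(1−ρ^(K+1)) = (-0.1449·3.379514)/(1 − 3.869152)
= -0.489638/-2.869152 = 0.170656

Final: 0.170656


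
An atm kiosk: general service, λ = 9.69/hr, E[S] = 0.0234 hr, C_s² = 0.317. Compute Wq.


ρ = λ·E[S] = 9.69·0.0234 = 0.2267
E[S²] = E[S]²(1+C_s²) = 0.0234²·(1+0.317) = 0.0007211
Wq = λ·E[S²]/(2(1−ρ)) = 9.69·0.0007211/(2·0.7733) = 0.004518 hr

Final: 0.004518 hr


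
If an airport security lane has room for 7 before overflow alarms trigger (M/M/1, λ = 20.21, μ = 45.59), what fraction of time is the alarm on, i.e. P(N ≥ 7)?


ρ = 20.21/45.59 = 0.4433
P(N ≥ n) = ρ^n = 0.4433^7 = 0.003364

Final: 0.003364


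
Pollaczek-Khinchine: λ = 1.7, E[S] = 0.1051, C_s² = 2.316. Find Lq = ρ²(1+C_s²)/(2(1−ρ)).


ρ = λ·E[S] = 1.7·0.1051 = 0.1787
Lq = ρ²(1+C_s²)/(2(1−ρ)) = 0.03192·(1+2.316)/(2·0.8213)
= 0.03192·3.3160/1.6427 = 0.06444

Final: 0.06444


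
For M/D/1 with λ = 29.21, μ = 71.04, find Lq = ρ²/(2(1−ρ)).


ρ = 29.21/71.04 = 0.4112
M/D/1: Lq = ρ²/(2(1−ρ)) = 0.1691/(2·0.5888) = 0.14356

Final: 0.14356


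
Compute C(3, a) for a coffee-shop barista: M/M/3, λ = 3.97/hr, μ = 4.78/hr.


a = λ/μ = 0.8305; ρ = a/3 = 0.2768
P₀ = 0.433372 (from M/M/c formula)
C(c,a) = [a^c/(c!(1−ρ))]·P₀ = [0.57291/(6·0.7232)]·0.433372
= 0.13204·0.433372 = 0.057223

Final: 0.057223


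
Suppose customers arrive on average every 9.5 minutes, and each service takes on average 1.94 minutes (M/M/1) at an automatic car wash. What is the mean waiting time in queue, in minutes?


λ = 60/9.5 = 6.3158 /hr
μ = 60/1.94 = 30.9278 /hr
ρ = λ/μ = 6.3158/30.9278 = 0.2042
Wq = ρ/(μ−λ) = 0.2042/(30.9278−6.3158) = 0.008297 hr
In minutes: 0.008297·60 = 0.4978 min

Final: 0.4978 min


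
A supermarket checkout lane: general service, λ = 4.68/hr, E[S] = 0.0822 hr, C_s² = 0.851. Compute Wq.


ρ = λ·E[S] = 4.68·0.0822 = 0.3847
E[S²] = E[S]²(1+C_s²) = 0.0822²·(1+0.851) = 0.012507
Wq = λ·E[S²]/(2(1−ρ)) = 4.68·0.012507/(2·0.6153) = 0.04756 hr

Final: 0.04756 hr


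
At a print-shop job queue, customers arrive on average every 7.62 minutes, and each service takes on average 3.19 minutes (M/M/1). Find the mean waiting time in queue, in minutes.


λ = 60/7.62 = 7.8740 /hr
μ = 60/3.19 = 18.8088 /hr
ρ = λ/μ = 7.8740/18.8088 = 0.4186
Wq = ρ/(μ−λ) = 0.4186/(18.8088−7.8740) = 0.03828 hr
In minutes: 0.03828·60 = 2.297 min

Final: 2.297 min


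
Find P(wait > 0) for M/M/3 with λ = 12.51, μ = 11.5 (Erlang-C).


a = λ/μ = 1.0878; ρ = a/3 = 0.3626
P₀ = 0.331552 (from M/M/c formula)
C(c,a) = [a^c/(c!(1−ρ))]·P₀ = [1.28730/(6·0.6374)]·0.331552
= 0.33661·0.331552 = 0.111602

Final: 0.111602


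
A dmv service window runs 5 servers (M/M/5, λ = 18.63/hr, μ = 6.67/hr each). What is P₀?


a = λ/μ = 18.63/6.67 = 2.7931; ρ = a/c = 0.5586
Σ_{k=0}^{4} a^k/k! (terms k=0..4) = 1.00000 + 2.79310 + 3.90071 + 3.63170 + 2.53593 = 13.86144
Tail: a^5/(5!(1−ρ)) = 169.99459/(120·0.4414) = 3.20953
P₀ = 1/(13.86144 + 3.20953) = 1/17.07098 = 0.058579

Final: 0.058579


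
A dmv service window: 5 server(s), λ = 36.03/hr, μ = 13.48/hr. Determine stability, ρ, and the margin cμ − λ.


Total capacity cμ = 5·13.48 = 67.40/hr
ρ = λ/(cμ) = 36.03/67.40 = 0.5346
Stable ⇔ ρ < 1: YES
Spare capacity = cμ − λ = 67.40 − 36.03 = 31.37/hr

Final: ρ = 0.5346; stable; margin = 31.37/hr


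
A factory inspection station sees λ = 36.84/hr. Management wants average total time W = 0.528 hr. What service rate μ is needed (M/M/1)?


W = 1/(μ−λ) ⇒ μ − λ = 1/W = 1/0.528 = 1.8939
μ = λ + 1/W = 36.84 + 1.8939 = 38.7339 per hr

Final: 38.7339 /hr


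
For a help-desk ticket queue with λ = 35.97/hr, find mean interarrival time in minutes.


Mean interarrival time = 1/λ = 1/35.97 hour = 0.02780 hour
In minutes: 0.02780 × 60 = 1.6681 min

Final: 1.6681 min


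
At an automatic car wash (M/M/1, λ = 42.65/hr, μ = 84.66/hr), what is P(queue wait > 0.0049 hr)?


ρ = 42.65/84.66 = 0.5038
P(Wq > t) = ρ·e^{−(μ−λ)t} = 0.5038·e^{−0.2058}
= 0.5038·0.813956 = 0.410055

Final: 0.410055


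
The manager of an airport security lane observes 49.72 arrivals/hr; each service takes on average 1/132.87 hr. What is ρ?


ρ = λ/μ = 49.72/132.87 = 0.3742

Final: 0.3742


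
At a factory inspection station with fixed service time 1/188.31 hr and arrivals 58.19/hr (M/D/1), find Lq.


ρ = 58.19/188.31 = 0.3090
M/D/1: Lq = ρ²/(2(1−ρ)) = 0.09549/(2·0.6910) = 0.06910

Final: 0.06910


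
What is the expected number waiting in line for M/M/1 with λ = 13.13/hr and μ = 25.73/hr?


ρ = 13.13/25.73 = 0.5103
Lq = ρ²/(1−ρ) = 0.2604/0.4897 = 0.5318

Final: 0.5318


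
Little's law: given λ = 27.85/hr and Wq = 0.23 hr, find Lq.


Lq = λWq = 27.85·0.23 = 6.4055

Final: 6.4055


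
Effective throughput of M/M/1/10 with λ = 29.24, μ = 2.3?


ρ = 12.7130; P_K = (1−ρ)ρ^10/(1−ρ^11) = 0.921341
λ_eff = λ(1 − P_K) = 29.24·(1 − 0.921341) = 29.24·0.078659 = 2.3000 /hr

Final: 2.3000 /hr


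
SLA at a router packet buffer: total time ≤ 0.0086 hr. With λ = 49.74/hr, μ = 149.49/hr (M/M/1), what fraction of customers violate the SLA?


W ~ Exponential(μ−λ) for M/M/1.
μ − λ = 149.49 − 49.74 = 99.7500
P(W > t) = e^{−(μ−λ)t} = e^{−0.8579} = 0.424073

Final: 0.424073


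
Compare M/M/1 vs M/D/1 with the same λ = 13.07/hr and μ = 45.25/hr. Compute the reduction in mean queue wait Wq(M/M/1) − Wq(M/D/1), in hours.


ρ = 13.07/45.25 = 0.2888
Wq(M/M/1) = ρ/(μ−λ) = 0.2888/32.18 = 0.008976 hr
Wq(M/D/1) = ρ/(2(μ−λ)) = 0.004488 hr
Savings = 0.008976 − 0.004488 = 0.004488 hr

Final: 0.004488 hr


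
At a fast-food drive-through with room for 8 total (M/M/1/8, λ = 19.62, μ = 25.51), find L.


ρ = 19.62/25.51 = 0.7691
L = ρ[1 − (K+1)ρ^K + Kρ^(K+1)] / [(1−ρ)(1−ρ^(K+1))]
Numerator: 0.7691·(1 − 9·0.122436 + 8·0.094167) = 0.501007
Denominator: (0.2309)·(0.905833) = 0.209148
L = 0.501007/0.209148 = 2.3955

Final: 2.3955


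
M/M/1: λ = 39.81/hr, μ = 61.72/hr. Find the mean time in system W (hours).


W = 1/(μ−λ) = 1/(61.72 − 39.81) = 1/21.91 = 0.04564 hr

Final: 0.04564 hr


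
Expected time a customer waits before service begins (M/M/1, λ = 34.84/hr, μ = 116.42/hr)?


ρ = 34.84/116.42 = 0.2993
Wq = ρ/(μ−λ) = 0.2993/(116.42 − 34.84) = 0.2993/81.58 = 0.003668 hr

Final: 0.003668 hr


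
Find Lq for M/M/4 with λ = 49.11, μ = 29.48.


a = λ/μ = 1.6659; ρ = a/4 = 0.4165
P₀ = 0.186086
Lq = P₀·a^c·ρ / (c!·(1−ρ)²) = 0.186086·7.70140·0.4165/(24·0.34051)
= 0.07303

Final: 0.07303


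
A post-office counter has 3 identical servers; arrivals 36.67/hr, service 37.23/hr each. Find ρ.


ρ = λ/(cμ) = 36.67/(3·37.23) = 36.67/111.69 = 0.3283

Final: 0.3283


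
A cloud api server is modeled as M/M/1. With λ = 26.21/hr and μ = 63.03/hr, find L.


ρ = λ/μ = 26.21/63.03 = 0.4158
L = ρ/(1−ρ) = 0.4158/(1 − 0.4158) = 0.4158/0.5842 = 0.7118

Final: 0.7118


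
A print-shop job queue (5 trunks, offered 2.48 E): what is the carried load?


B(5,2.48) = 0.068245 (Erlang-B)
Carried load = a(1 − B) = 2.48·(1 − 0.068245) = 2.48·0.931755 = 2.3108 E

Final: 2.3108 Erlangs


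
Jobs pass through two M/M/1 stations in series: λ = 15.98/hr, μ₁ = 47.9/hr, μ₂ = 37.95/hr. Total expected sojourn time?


Each node sees arrival rate λ = 15.98/hr (tandem ⇒ throughput preserved).
W₁ = 1/(μ₁−λ) = 1/(47.9−15.98) = 0.03133 hr
W₂ = 1/(μ₂−λ) = 1/(37.95−15.98) = 0.04552 hr
W_total = W₁ + W₂ = 0.03133 + 0.04552 = 0.07684 hr

Final: 0.07684 hr


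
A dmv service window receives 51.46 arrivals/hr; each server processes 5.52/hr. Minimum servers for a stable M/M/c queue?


Stability requires cμ > λ ⇔ c > λ/μ.
λ/μ = 51.46/5.52 = 9.3225
Minimum integer c = ⌊9.3225⌋ + 1 = 10
Check: 10·5.52 = 55.20 > 51.46, while 9·5.52 = 49.68 ≤ 51.46

Final: 10 servers


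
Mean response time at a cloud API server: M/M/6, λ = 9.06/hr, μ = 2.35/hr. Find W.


a = 3.8553; ρ = 0.6426; P₀ = 0.019647
Lq = P₀·a^c·ρ/(c!(1−ρ)²) = 0.45061
Wq = Lq/λ = 0.45061/9.06 = 0.04974 hr
W = Wq + 1/μ = 0.04974 + 0.42553 = 0.47527 hr

Final: 0.47527 hr


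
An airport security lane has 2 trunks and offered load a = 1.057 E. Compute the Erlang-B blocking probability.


B(c,a) = (a^c/c!) / Σ_{k=0}^{c} a^k/k!
a^2/2! = 0.558624
Σ terms (k=0..2): 1.00000 + 1.05700 + 0.55862 = 2.615625
B = 0.558624/2.615625 = 0.213572

Final: 0.213572


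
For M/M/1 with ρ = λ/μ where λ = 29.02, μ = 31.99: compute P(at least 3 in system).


ρ = 29.02/31.99 = 0.9072
P(N ≥ n) = ρ^n = 0.9072^3 = 0.746534

Final: 0.746534


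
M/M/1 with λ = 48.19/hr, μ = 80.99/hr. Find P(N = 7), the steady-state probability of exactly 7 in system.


ρ = 48.19/80.99 = 0.5950
P_n = (1−ρ)·ρ^n = (1 − 0.5950)·0.5950^7 = 0.4050·0.026405 = 0.010694

Final: 0.010694


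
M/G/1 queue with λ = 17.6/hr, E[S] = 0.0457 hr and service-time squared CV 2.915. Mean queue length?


ρ = λ·E[S] = 17.6·0.0457 = 0.8043
Lq = ρ²(1+C_s²)/(2(1−ρ)) = 0.6469·(1+2.915)/(2·0.1957)
= 0.6469·3.9150/0.3914 = 6.47162

Final: 6.47162


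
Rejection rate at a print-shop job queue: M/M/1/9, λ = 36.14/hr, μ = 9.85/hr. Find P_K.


ρ = λ/μ = 36.14/9.85 = 3.6690
P_K = (1−ρ)ρ^K/(1−ρ^(K+1)) = (-2.6690·120494.509893)/(1 − 442098.638328)
= -321604.128435/-442097.638328 = 0.727450

Final: 0.727450


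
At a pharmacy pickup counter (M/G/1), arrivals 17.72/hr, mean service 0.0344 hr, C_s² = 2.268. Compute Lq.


ρ = λ·E[S] = 17.72·0.0344 = 0.6096
Lq = ρ²(1+C_s²)/(2(1−ρ)) = 0.3716·(1+2.268)/(2·0.3904)
= 0.3716·3.2680/0.7809 = 1.55507

Final: 1.55507


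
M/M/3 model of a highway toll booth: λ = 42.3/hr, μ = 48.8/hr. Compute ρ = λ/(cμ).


ρ = λ/(cμ) = 42.3/(3·48.8) = 42.3/146.40 = 0.2889

Final: 0.2889


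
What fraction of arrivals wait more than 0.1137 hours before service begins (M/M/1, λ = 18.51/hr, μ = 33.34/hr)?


ρ = 18.51/33.34 = 0.5552
P(Wq > t) = ρ·e^{−(μ−λ)t} = 0.5552·e^{−1.6862}
= 0.5552·0.185227 = 0.102836

Final: 0.102836


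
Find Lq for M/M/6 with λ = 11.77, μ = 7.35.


a = λ/μ = 1.6014; ρ = a/6 = 0.2669
P₀ = 0.201546
Lq = P₀·a^c·ρ / (c!·(1−ρ)²) = 0.201546·16.86300·0.2669/(720·0.53745)
= 0.002344

Final: 0.002344


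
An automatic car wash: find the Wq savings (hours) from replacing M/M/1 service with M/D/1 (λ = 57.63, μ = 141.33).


ρ = 57.63/141.33 = 0.4078
Wq(M/M/1) = ρ/(μ−λ) = 0.4078/83.70 = 0.004872 hr
Wq(M/D/1) = ρ/(2(μ−λ)) = 0.002436 hr
Savings = 0.004872 − 0.002436 = 0.002436 hr

Final: 0.002436 hr
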